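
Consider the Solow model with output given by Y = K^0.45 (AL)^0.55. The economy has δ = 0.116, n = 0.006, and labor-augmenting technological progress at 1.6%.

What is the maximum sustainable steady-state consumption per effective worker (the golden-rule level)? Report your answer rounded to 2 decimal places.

At the golden rule, f'(k) = n + g + δ, so α·k^(α−1) = n + g + δ and k_gold = (α/(n + g + δ))^(1/(1−α)).
k_gold = (0.45/0.138)^(1/0.55) = 3.2609^1.8182 ≈ 8.5773
c_gold = f(k_gold) − (n + g + δ)·k_gold = 2.6303 − 0.138×8.5773 ≈ 1.4466

c_gold ≈ 1.45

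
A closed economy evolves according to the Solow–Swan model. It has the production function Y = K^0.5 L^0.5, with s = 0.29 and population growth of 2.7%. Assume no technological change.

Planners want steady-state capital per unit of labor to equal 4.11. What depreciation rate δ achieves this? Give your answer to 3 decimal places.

At the steady state, Δk = 0, so s·k^α = (n + δ)·k.
So s / (n + δ) = (k*)^(1−α) = 4.11^0.5 = 2.0273.
Therefore n + δ = s / 2.0273 = 0.29 / 2.0273 = 0.1430, so δ = 0.1430 − 0.027 = 0.1160.

δ ≈ 0.116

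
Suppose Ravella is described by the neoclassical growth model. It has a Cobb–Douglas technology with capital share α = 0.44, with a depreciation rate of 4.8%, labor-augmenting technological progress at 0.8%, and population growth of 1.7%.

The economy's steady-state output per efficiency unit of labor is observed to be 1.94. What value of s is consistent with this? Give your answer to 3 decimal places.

Steady state requires s·f(k) = (n + g + δ)·k, i.e. s·k^α = (n + g + δ)·k.
Since y* = [s/(n + g + δ)]^(α/(1−α)), we have s/(n + g + δ) = (y*)^((1−α)/α) = 1.94^1.2727 = 2.3243.
Therefore s = 2.3243 × (n + g + δ) = 2.3243 × 0.073 = 0.1697.

s ≈ 0.170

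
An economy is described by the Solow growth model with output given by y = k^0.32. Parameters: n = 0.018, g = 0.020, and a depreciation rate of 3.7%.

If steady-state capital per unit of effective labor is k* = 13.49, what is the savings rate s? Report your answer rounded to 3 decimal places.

s ≈ 0.440

Steady state requires s·f(k) = (n + g + δ)·k, i.e. s·k^α = (n + g + δ)·k.
So s / (n + g + δ) = (k*)^(1−α) = 13.49^0.68 = 5.8669.
Therefore s = 5.8669 × (n + g + δ) = 5.8669 × 0.075 = 0.4400.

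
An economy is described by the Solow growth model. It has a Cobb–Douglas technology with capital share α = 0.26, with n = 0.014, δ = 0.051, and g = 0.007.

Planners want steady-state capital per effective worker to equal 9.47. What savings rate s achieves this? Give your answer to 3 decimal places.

s ≈ 0.380

At the steady state, Δk = 0, so s·k^α = (n + g + δ)·k.
So s / (n + g + δ) = (k*)^(1−α) = 9.47^0.74 = 5.2784.
Therefore s = 5.2784 × (n + g + δ) = 5.2784 × 0.072 = 0.3800.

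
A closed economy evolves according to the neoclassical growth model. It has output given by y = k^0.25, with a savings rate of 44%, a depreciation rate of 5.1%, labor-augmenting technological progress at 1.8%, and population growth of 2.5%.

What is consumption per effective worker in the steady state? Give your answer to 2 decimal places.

In steady state, investment equals break-even investment: s·k^α = (n + g + δ)·k.
Rearranging, k^(1−α) = s / (n + g + δ).
k^0.75 = 0.44 / (0.025 + 0.018 + 0.051) = 0.44 / 0.094 = 4.6809
k* = 4.6809^(1/0.75) ≈ 7.8302
y* = (k*)^α = 7.8302^0.25 ≈ 1.6728
c* = (1 − s)·y* = (1 − 0.44) × 1.6728 ≈ 0.9368

c* ≈ 0.94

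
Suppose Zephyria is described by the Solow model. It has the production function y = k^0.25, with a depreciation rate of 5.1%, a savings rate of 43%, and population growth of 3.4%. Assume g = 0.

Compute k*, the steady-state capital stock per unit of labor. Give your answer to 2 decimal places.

In steady state, investment equals break-even investment: s·k^α = (n + δ)·k.
Rearranging, k^(1−α) = s / (n + δ).
k^0.75 = 0.43 / (0.034 + 0.051) = 0.43 / 0.085 = 5.0588
k* = 5.0588^(1/0.75) ≈ 8.6842

k* ≈ 8.68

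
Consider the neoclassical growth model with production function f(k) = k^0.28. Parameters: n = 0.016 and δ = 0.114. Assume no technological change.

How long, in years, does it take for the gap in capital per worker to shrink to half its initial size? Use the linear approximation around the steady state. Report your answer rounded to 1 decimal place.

about 7.4 years

Near the steady state the convergence rate is λ = (1 − α)(n + δ).
λ = (1 − 0.28) × 0.130 = 0.72 × 0.130 = 0.0936
Half-life = ln 2 / λ = 0.6931 / 0.0936 ≈ 7.40 years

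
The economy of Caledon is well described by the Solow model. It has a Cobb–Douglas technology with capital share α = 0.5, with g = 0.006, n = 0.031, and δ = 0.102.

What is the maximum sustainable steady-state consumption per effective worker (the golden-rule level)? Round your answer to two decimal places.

c_gold ≈ 1.80

At the golden rule, f'(k) = n + g + δ, so α·k^(α−1) = n + g + δ and k_gold = (α/(n + g + δ))^(1/(1−α)).
k_gold = (0.5/0.139)^(1/0.5) = 3.5971^2 ≈ 12.9391
c_gold = f(k_gold) − (n + g + δ)·k_gold = 3.5971 − 0.139×12.9391 ≈ 1.7986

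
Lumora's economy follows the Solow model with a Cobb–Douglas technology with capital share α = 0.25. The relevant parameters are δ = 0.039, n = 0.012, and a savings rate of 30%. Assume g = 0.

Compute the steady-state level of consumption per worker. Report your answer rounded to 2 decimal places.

Steady state requires s·f(k) = (n + δ)·k, i.e. s·k^α = (n + δ)·k.
Dividing both sides by k: k^(1−α) = s / (n + δ).
k^0.75 = 0.30 / (0.012 + 0.039) = 0.30 / 0.051 = 5.8824
k* = 5.8824^(1/0.75) ≈ 10.6187
y* = (k*)^α = 10.6187^0.25 ≈ 1.8052
c* = (1 − s)·y* = (1 − 0.30) × 1.8052 ≈ 1.2636

c* ≈ 1.26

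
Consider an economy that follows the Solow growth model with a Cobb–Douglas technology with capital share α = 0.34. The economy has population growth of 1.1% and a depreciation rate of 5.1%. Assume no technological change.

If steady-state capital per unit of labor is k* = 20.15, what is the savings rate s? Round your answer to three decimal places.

At the steady state, Δk = 0, so s·k^α = (n + δ)·k.
So s / (n + δ) = (k*)^(1−α) = 20.15^0.66 = 7.2581.
Therefore s = 7.2581 × (n + δ) = 7.2581 × 0.062 = 0.4500.

s ≈ 0.450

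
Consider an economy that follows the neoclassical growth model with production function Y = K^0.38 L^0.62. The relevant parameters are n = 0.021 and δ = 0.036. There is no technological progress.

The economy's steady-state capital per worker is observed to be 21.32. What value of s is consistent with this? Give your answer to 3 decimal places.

Steady state requires s·f(k) = (n + δ)·k, i.e. s·k^α = (n + δ)·k.
So s / (n + δ) = (k*)^(1−α) = 21.32^0.62 = 6.6657.
Therefore s = 6.6657 × (n + δ) = 6.6657 × 0.057 = 0.3799.

s ≈ 0.380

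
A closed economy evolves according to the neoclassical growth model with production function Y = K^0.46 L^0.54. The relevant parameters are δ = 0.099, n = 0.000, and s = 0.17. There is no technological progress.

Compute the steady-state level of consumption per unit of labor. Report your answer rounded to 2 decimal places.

In steady state, investment equals break-even investment: s·k^α = (n + δ)·k.
Dividing both sides by k: k^(1−α) = s / (n + δ).
k^0.54 = 0.17 / (0.000 + 0.099) = 0.17 / 0.099 = 1.7172
k* = 1.7172^(1/0.54) ≈ 2.7218
y* = (k*)^α = 2.7218^0.46 ≈ 1.5850
c* = (1 − s)·y* = (1 − 0.17) × 1.5850 ≈ 1.3156

c* ≈ 1.32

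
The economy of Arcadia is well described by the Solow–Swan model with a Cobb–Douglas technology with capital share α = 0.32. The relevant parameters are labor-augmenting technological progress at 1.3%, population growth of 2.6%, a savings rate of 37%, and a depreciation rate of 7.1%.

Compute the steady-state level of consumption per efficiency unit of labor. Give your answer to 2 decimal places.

c* = 1.11

Steady state requires s·f(k) = (n + g + δ)·k, i.e. s·k^α = (n + g + δ)·k.
Dividing both sides by k: k^(1−α) = s / (n + g + δ).
k^0.68 = 0.37 / (0.026 + 0.013 + 0.071) = 0.37 / 0.110 = 3.3636
k* = 3.3636^(1/0.68) ≈ 5.9527
y* = (k*)^α = 5.9527^0.32 ≈ 1.7697
c* = (1 − s)·y* = (1 − 0.37) × 1.7697 ≈ 1.1149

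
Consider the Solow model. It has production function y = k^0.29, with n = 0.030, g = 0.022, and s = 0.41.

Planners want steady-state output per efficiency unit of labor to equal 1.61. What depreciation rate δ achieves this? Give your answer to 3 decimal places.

δ ≈ 0.076

At the steady state, Δk = 0, so s·k^α = (n + g + δ)·k.
Since y* = [s/(n + g + δ)]^(α/(1−α)), we have s/(n + g + δ) = (y*)^((1−α)/α) = 1.61^2.4483 = 3.2090.
Therefore n + g + δ = s / 3.2090 = 0.41 / 3.2090 = 0.1278, so δ = 0.1278 − 0.052 = 0.0758.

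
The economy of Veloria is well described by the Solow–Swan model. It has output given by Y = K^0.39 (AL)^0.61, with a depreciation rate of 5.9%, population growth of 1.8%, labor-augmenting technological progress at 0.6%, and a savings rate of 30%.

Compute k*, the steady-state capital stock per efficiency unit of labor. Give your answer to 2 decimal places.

k* ≈ 8.22

At the steady state, Δk = 0, so s·k^α = (n + g + δ)·k.
Rearranging, k^(1−α) = s / (n + g + δ).
k^0.61 = 0.30 / (0.018 + 0.006 + 0.059) = 0.30 / 0.083 = 3.6145
k* = 3.6145^(1/0.61) ≈ 8.2193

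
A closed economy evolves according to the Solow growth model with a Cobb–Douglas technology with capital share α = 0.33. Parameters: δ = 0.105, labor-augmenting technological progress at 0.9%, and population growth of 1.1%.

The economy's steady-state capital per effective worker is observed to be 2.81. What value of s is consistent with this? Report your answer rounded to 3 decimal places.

s ≈ 0.250

Steady state requires s·f(k) = (n + g + δ)·k, i.e. s·k^α = (n + g + δ)·k.
So s / (n + g + δ) = (k*)^(1−α) = 2.81^0.67 = 1.9982.
Therefore s = 1.9982 × (n + g + δ) = 1.9982 × 0.125 = 0.2498.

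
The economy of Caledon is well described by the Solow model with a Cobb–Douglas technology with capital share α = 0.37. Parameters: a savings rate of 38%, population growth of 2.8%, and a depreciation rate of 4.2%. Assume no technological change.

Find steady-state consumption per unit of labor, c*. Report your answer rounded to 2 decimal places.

c* = 1.67

Steady state requires s·f(k) = (n + δ)·k, i.e. s·k^α = (n + δ)·k.
Dividing both sides by k: k^(1−α) = s / (n + δ).
k^0.63 = 0.38 / (0.028 + 0.042) = 0.38 / 0.070 = 5.4286
k* = 5.4286^(1/0.63) ≈ 14.6613
y* = (k*)^α = 14.6613^0.37 ≈ 2.7007
c* = (1 − s)·y* = (1 − 0.38) × 2.7007 ≈ 1.6744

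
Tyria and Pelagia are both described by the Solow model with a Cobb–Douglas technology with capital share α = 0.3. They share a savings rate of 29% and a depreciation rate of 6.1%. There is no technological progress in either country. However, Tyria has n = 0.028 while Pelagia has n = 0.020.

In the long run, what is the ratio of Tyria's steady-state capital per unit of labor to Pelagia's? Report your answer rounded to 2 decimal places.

k*_T / k*_P ≈ 0.87

Steady-state k* = [s/(n + δ)]^(1/(1−α)), so the ratio is [ (s_T/(n + δ)_T) / (s_P/(n + δ)_P) ]^1.4286.
s_T/(n + δ)_T = 0.29/0.089 = 3.2584; s_P/(n + δ)_P = 0.29/0.081 = 3.5802.
Ratio = (3.2584/3.5802)^1.4286 = 0.9101^1.4286 ≈ 0.8741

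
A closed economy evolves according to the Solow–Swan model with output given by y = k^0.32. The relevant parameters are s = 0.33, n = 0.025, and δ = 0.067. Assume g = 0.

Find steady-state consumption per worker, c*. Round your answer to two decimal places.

c* ≈ 1.22

Steady state requires s·f(k) = (n + δ)·k, i.e. s·k^α = (n + δ)·k.
Rearranging, k^(1−α) = s / (n + δ).
k^0.68 = 0.33 / (0.025 + 0.067) = 0.33 / 0.092 = 3.5870
k* = 3.5870^(1/0.68) ≈ 6.5431
y* = (k*)^α = 6.5431^0.32 ≈ 1.8241
c* = (1 − s)·y* = (1 − 0.33) × 1.8241 ≈ 1.2221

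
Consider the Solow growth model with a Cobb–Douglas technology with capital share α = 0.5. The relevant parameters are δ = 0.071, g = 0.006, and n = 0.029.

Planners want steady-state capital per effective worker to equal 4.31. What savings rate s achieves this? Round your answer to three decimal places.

Steady state requires s·f(k) = (n + g + δ)·k, i.e. s·k^α = (n + g + δ)·k.
So s / (n + g + δ) = (k*)^(1−α) = 4.31^0.5 = 2.0761.
Therefore s = 2.0761 × (n + g + δ) = 2.0761 × 0.106 = 0.2201.

s ≈ 0.220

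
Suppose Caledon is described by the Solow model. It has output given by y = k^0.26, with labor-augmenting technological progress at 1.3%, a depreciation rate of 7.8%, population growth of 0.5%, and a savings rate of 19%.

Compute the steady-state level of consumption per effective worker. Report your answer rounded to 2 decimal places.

c* = 1.03

At the steady state, Δk = 0, so s·k^α = (n + g + δ)·k.
Dividing both sides by k: k^(1−α) = s / (n + g + δ).
k^0.74 = 0.19 / (0.005 + 0.013 + 0.078) = 0.19 / 0.096 = 1.9792
k* = 1.9792^(1/0.74) ≈ 2.5157
y* = (k*)^α = 2.5157^0.26 ≈ 1.2711
c* = (1 − s)·y* = (1 − 0.19) × 1.2711 ≈ 1.0296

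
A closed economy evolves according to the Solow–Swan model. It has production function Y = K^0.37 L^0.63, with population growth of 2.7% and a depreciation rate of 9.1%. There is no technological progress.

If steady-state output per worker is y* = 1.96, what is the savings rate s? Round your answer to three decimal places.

s ≈ 0.371

In steady state, investment equals break-even investment: s·k^α = (n + δ)·k.
Since y* = [s/(n + δ)]^(α/(1−α)), we have s/(n + δ) = (y*)^((1−α)/α) = 1.96^1.7027 = 3.1450.
Therefore s = 3.1450 × (n + δ) = 3.1450 × 0.118 = 0.3711.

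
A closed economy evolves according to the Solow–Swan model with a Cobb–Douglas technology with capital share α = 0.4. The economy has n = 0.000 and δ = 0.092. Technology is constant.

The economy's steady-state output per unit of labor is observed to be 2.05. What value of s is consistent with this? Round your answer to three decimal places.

In steady state, investment equals break-even investment: s·k^α = (n + δ)·k.
Since y* = [s/(n + δ)]^(α/(1−α)), we have s/(n + δ) = (y*)^((1−α)/α) = 2.05^1.5 = 2.9352.
Therefore s = 2.9352 × (n + δ) = 2.9352 × 0.092 = 0.2700.

s ≈ 0.270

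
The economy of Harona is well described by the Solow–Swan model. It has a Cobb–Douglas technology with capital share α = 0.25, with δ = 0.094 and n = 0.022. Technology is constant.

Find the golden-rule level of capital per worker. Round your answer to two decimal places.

k_gold ≈ 2.78

The golden rule sets f'(k) = n + δ, i.e. α·k^(α−1) = n + δ.
So k^(1−α) = α / (n + δ) = 0.25 / 0.116 = 2.1552.
k_gold = 2.1552^(1/0.75) ≈ 2.7839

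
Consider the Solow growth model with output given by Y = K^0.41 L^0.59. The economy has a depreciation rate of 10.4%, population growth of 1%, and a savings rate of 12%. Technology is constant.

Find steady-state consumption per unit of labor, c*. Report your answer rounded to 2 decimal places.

c* = 0.91

Steady state requires s·f(k) = (n + δ)·k, i.e. s·k^α = (n + δ)·k.
Dividing both sides by k: k^(1−α) = s / (n + δ).
k^0.59 = 0.12 / (0.010 + 0.104) = 0.12 / 0.114 = 1.0526
k* = 1.0526^(1/0.59) ≈ 1.0908
y* = (k*)^α = 1.0908^0.41 ≈ 1.0363
c* = (1 − s)·y* = (1 − 0.12) × 1.0363 ≈ 0.9119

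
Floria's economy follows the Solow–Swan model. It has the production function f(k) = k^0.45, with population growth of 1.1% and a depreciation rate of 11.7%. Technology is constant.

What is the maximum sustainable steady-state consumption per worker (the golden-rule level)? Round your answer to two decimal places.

At the golden rule, f'(k) = n + δ, so α·k^(α−1) = n + δ and k_gold = (α/(n + δ))^(1/(1−α)).
k_gold = (0.45/0.128)^(1/0.55) = 3.5156^1.8182 ≈ 9.8341
c_gold = f(k_gold) − (n + δ)·k_gold = 2.7972 − 0.128×9.8341 ≈ 1.5384

c_gold ≈ 1.54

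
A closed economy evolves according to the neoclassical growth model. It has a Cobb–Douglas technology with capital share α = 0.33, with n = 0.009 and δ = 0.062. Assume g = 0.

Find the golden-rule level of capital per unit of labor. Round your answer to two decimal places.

k_gold ≈ 9.91

The golden rule sets f'(k) = n + δ, i.e. α·k^(α−1) = n + δ.
So k^(1−α) = α / (n + δ) = 0.33 / 0.071 = 4.6479.
k_gold = 4.6479^(1/0.67) ≈ 9.9062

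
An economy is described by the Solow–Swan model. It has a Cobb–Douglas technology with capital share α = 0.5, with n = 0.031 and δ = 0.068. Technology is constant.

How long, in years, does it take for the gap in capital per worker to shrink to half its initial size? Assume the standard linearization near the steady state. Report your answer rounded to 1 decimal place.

Near the steady state the convergence rate is λ = (1 − α)(n + δ).
λ = (1 − 0.5) × 0.099 = 0.5 × 0.099 = 0.0495
Half-life = ln 2 / λ = 0.6931 / 0.0495 ≈ 14.00 years

t_½ ≈ 14.0 years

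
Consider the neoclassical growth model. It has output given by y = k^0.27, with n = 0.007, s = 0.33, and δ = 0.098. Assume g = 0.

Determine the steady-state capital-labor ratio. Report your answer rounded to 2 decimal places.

k* ≈ 4.80

Steady state requires s·f(k) = (n + δ)·k, i.e. s·k^α = (n + δ)·k.
Rearranging, k^(1−α) = s / (n + δ).
k^0.73 = 0.33 / (0.007 + 0.098) = 0.33 / 0.105 = 3.1429
k* = 3.1429^(1/0.73) ≈ 4.8004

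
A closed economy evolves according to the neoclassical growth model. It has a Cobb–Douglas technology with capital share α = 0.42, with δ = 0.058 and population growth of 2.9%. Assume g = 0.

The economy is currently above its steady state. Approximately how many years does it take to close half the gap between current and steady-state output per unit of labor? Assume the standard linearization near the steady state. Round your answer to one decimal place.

about 13.7 years

Near the steady state the convergence rate is λ = (1 − α)(n + δ).
λ = (1 − 0.42) × 0.087 = 0.58 × 0.087 = 0.05046
Half-life = ln 2 / λ = 0.6931 / 0.05046 ≈ 13.74 years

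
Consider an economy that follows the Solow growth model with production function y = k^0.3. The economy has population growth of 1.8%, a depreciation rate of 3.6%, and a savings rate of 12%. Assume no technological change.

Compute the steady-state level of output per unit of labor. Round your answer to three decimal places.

Steady state requires s·f(k) = (n + δ)·k, i.e. s·k^α = (n + δ)·k.
Rearranging, k^(1−α) = s / (n + δ).
k^0.7 = 0.12 / (0.018 + 0.036) = 0.12 / 0.054 = 2.2222
k* = 2.2222^(1/0.7) ≈ 3.1290
y* = (k*)^α = 3.1290^0.3 ≈ 1.4081

y* ≈ 1.408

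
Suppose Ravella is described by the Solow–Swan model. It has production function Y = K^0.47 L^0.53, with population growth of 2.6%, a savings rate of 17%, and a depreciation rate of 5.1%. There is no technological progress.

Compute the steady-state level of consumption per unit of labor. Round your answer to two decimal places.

Steady state requires s·f(k) = (n + δ)·k, i.e. s·k^α = (n + δ)·k.
Dividing both sides by k: k^(1−α) = s / (n + δ).
k^0.53 = 0.17 / (0.026 + 0.051) = 0.17 / 0.077 = 2.2078
k* = 2.2078^(1/0.53) ≈ 4.4564
y* = (k*)^α = 4.4564^0.47 ≈ 2.0185
c* = (1 − s)·y* = (1 − 0.17) × 2.0185 ≈ 1.6754

c* = 1.68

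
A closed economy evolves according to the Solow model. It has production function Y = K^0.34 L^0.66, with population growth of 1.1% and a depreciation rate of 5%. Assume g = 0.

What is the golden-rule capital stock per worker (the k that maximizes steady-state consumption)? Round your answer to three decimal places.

k_gold ≈ 13.506

The golden rule sets f'(k) = n + δ, i.e. α·k^(α−1) = n + δ.
So k^(1−α) = α / (n + δ) = 0.34 / 0.061 = 5.5738.
k_gold = 5.5738^(1/0.66) ≈ 13.5062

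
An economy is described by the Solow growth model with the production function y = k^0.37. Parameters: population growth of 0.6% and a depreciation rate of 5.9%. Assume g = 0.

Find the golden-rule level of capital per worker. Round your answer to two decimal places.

k_gold ≈ 15.81

The golden rule sets f'(k) = n + δ, i.e. α·k^(α−1) = n + δ.
So k^(1−α) = α / (n + δ) = 0.37 / 0.065 = 5.6923.
k_gold = 5.6923^(1/0.63) ≈ 15.8077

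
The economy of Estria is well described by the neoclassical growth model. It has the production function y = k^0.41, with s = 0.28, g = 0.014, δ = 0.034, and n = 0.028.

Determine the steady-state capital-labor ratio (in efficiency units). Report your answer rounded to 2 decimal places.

k* = 9.12

In steady state, investment equals break-even investment: s·k^α = (n + g + δ)·k.
Dividing both sides by k: k^(1−α) = s / (n + g + δ).
k^0.59 = 0.28 / (0.028 + 0.014 + 0.034) = 0.28 / 0.076 = 3.6842
k* = 3.6842^(1/0.59) ≈ 9.1181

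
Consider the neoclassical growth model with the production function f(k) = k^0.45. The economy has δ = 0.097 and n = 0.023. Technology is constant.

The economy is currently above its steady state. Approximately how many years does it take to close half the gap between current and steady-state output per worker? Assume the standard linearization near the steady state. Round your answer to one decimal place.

Near the steady state the convergence rate is λ = (1 − α)(n + δ).
λ = (1 − 0.45) × 0.120 = 0.55 × 0.120 = 0.0660
Half-life = ln 2 / λ = 0.6931 / 0.0660 ≈ 10.50 years

t_½ ≈ 10.5 years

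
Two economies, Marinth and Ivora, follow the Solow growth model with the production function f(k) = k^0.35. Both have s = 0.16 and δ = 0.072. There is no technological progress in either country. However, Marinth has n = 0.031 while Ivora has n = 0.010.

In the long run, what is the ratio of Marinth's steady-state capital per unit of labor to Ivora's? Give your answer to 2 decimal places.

k*_M / k*_I ≈ 0.70

Steady-state k* = [s/(n + δ)]^(1/(1−α)), so the ratio is [ (s_M/(n + δ)_M) / (s_I/(n + δ)_I) ]^1.5385.
s_M/(n + δ)_M = 0.16/0.103 = 1.5534; s_I/(n + δ)_I = 0.16/0.082 = 1.9512.
Ratio = (1.5534/1.9512)^1.5385 = 0.7961^1.5385 ≈ 0.7041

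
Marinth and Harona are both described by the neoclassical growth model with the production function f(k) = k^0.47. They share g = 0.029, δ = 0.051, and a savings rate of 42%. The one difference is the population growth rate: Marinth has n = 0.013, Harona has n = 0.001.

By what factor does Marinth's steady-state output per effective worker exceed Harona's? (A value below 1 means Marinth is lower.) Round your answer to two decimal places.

Steady-state y* = [s/(n + g + δ)]^(α/(1−α)), so the ratio is [ (s_M/(n + g + δ)_M) / (s_H/(n + g + δ)_H) ]^0.8868.
s_M/(n + g + δ)_M = 0.42/0.093 = 4.5161; s_H/(n + g + δ)_H = 0.42/0.081 = 5.1852.
Ratio = (4.5161/5.1852)^0.8868 = 0.8710^0.8868 ≈ 0.8847

ratio ≈ 0.88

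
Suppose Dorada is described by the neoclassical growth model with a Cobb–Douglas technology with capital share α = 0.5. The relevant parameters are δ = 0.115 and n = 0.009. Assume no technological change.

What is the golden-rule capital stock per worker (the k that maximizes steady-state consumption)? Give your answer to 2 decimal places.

The golden rule sets f'(k) = n + δ, i.e. α·k^(α−1) = n + δ.
So k^(1−α) = α / (n + δ) = 0.5 / 0.124 = 4.0323.
k_gold = 4.0323^(1/0.5) ≈ 16.2594

k_gold ≈ 16.26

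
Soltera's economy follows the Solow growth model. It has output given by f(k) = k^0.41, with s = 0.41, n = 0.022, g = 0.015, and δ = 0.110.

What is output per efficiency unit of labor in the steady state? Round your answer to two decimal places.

At the steady state, Δk = 0, so s·k^α = (n + g + δ)·k.
Dividing both sides by k: k^(1−α) = s / (n + g + δ).
k^0.59 = 0.41 / (0.022 + 0.015 + 0.110) = 0.41 / 0.147 = 2.7891
k* = 2.7891^(1/0.59) ≈ 5.6888
y* = (k*)^α = 5.6888^0.41 ≈ 2.0397

y* = 2.04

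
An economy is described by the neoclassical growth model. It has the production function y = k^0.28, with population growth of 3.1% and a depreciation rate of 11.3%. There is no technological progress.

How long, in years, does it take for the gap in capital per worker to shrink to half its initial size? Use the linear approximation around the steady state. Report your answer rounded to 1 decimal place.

Near the steady state the convergence rate is λ = (1 − α)(n + δ).
λ = (1 − 0.28) × 0.144 = 0.72 × 0.144 = 0.10368
Half-life = ln 2 / λ = 0.6931 / 0.10368 ≈ 6.68 years

t_½ ≈ 6.7 years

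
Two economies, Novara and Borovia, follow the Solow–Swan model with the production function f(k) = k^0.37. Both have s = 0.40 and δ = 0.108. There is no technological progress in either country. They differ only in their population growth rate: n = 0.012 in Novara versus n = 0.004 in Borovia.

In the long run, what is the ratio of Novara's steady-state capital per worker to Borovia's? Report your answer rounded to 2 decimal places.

k*_N / k*_B ≈ 0.90

Steady-state k* = [s/(n + δ)]^(1/(1−α)), so the ratio is [ (s_N/(n + δ)_N) / (s_B/(n + δ)_B) ]^1.5873.
s_N/(n + δ)_N = 0.40/0.120 = 3.3333; s_B/(n + δ)_B = 0.40/0.112 = 3.5714.
Ratio = (3.3333/3.5714)^1.5873 = 0.9333^1.5873 ≈ 0.8962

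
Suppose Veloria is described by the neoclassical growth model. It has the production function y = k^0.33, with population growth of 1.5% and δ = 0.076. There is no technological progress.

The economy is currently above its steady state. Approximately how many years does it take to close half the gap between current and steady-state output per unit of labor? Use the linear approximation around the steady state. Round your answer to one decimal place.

Near the steady state the convergence rate is λ = (1 − α)(n + δ).
λ = (1 − 0.33) × 0.091 = 0.67 × 0.091 = 0.06097
Half-life = ln 2 / λ = 0.6931 / 0.06097 ≈ 11.37 years

about 11.4 years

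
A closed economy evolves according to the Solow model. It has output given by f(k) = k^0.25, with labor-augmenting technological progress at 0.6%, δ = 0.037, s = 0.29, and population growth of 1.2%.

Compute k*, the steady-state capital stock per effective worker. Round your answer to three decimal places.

k* ≈ 9.177

Steady state requires s·f(k) = (n + g + δ)·k, i.e. s·k^α = (n + g + δ)·k.
Rearranging, k^(1−α) = s / (n + g + δ).
k^0.75 = 0.29 / (0.012 + 0.006 + 0.037) = 0.29 / 0.055 = 5.2727
k* = 5.2727^(1/0.75) ≈ 9.1772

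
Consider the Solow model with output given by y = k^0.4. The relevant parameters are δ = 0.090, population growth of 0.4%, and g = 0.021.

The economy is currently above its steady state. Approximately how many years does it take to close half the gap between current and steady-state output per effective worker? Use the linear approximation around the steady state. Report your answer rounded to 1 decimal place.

Near the steady state the convergence rate is λ = (1 − α)(n + g + δ).
λ = (1 − 0.4) × 0.115 = 0.6 × 0.115 = 0.0690
Half-life = ln 2 / λ = 0.6931 / 0.0690 ≈ 10.04 years

t_½ ≈ 10.0 years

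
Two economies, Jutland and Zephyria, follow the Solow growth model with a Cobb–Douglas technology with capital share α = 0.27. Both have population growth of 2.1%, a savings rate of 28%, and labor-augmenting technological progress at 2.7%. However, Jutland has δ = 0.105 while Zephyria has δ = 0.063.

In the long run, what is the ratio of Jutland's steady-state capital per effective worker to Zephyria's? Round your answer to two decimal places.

k*_J / k*_Z ≈ 0.64

Steady-state k* = [s/(n + g + δ)]^(1/(1−α)), so the ratio is [ (s_J/(n + g + δ)_J) / (s_Z/(n + g + δ)_Z) ]^1.3699.
s_J/(n + g + δ)_J = 0.28/0.153 = 1.8301; s_Z/(n + g + δ)_Z = 0.28/0.111 = 2.5225.
Ratio = (1.8301/2.5225)^1.3699 = 0.7255^1.3699 ≈ 0.6443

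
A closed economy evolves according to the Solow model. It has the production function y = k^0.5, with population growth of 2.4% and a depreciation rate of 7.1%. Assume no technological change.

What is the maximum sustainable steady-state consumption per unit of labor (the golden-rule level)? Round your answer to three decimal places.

c_gold ≈ 2.632

At the golden rule, f'(k) = n + δ, so α·k^(α−1) = n + δ and k_gold = (α/(n + δ))^(1/(1−α)).
k_gold = (0.5/0.095)^(1/0.5) = 5.2632^2 ≈ 27.7013
c_gold = f(k_gold) − (n + δ)·k_gold = 5.2632 − 0.095×27.7013 ≈ 2.6316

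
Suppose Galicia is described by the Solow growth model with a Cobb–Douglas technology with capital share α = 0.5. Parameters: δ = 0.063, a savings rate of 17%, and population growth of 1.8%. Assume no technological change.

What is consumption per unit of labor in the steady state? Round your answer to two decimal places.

c* ≈ 1.74

At the steady state, Δk = 0, so s·k^α = (n + δ)·k.
Dividing both sides by k: k^(1−α) = s / (n + δ).
k^0.5 = 0.17 / (0.018 + 0.063) = 0.17 / 0.081 = 2.0988
k* = 2.0988^(1/0.5) ≈ 4.4050
y* = (k*)^α = 4.4050^0.5 ≈ 2.0988
c* = (1 − s)·y* = (1 − 0.17) × 2.0988 ≈ 1.7420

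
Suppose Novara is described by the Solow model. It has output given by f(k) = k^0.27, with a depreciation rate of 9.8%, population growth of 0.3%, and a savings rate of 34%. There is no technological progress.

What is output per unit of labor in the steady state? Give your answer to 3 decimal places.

y* ≈ 1.567

Steady state requires s·f(k) = (n + δ)·k, i.e. s·k^α = (n + δ)·k.
Rearranging, k^(1−α) = s / (n + δ).
k^0.73 = 0.34 / (0.003 + 0.098) = 0.34 / 0.101 = 3.3663
k* = 3.3663^(1/0.73) ≈ 5.2738
y* = (k*)^α = 5.2738^0.27 ≈ 1.5667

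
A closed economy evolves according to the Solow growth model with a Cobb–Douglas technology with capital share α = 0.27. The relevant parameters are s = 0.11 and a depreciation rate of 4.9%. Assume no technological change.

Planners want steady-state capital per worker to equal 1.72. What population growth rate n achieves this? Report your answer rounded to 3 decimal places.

n ≈ 0.025

At the steady state, Δk = 0, so s·k^α = (n + δ)·k.
So s / (n + δ) = (k*)^(1−α) = 1.72^0.73 = 1.4857.
Therefore n + δ = s / 1.4857 = 0.11 / 1.4857 = 0.0740, so n = 0.0740 − 0.049 = 0.0250.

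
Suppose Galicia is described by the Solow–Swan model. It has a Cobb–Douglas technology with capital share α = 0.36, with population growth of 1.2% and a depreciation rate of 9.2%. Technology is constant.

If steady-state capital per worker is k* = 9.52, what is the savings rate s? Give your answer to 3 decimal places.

In steady state, investment equals break-even investment: s·k^α = (n + δ)·k.
So s / (n + δ) = (k*)^(1−α) = 9.52^0.64 = 4.2299.
Therefore s = 4.2299 × (n + δ) = 4.2299 × 0.104 = 0.4399.

s ≈ 0.440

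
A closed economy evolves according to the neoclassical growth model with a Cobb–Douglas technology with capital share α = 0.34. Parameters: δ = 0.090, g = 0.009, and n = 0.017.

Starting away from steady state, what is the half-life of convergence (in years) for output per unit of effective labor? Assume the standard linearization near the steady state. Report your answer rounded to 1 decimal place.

Near the steady state the convergence rate is λ = (1 − α)(n + g + δ).
λ = (1 − 0.34) × 0.116 = 0.66 × 0.116 = 0.07656
Half-life = ln 2 / λ = 0.6931 / 0.07656 ≈ 9.05 years

t_½ ≈ 9.1 years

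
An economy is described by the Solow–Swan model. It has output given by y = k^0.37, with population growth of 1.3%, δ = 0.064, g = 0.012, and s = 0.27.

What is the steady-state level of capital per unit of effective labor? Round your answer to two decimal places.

k* ≈ 5.82

Steady state requires s·f(k) = (n + g + δ)·k, i.e. s·k^α = (n + g + δ)·k.
Rearranging, k^(1−α) = s / (n + g + δ).
k^0.63 = 0.27 / (0.013 + 0.012 + 0.064) = 0.27 / 0.089 = 3.0337
k* = 3.0337^(1/0.63) ≈ 5.8215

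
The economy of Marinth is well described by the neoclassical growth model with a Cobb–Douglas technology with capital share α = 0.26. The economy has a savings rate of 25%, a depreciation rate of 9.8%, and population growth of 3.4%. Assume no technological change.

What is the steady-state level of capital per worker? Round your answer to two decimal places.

k* = 2.37

Steady state requires s·f(k) = (n + δ)·k, i.e. s·k^α = (n + δ)·k.
Rearranging, k^(1−α) = s / (n + δ).
k^0.74 = 0.25 / (0.034 + 0.098) = 0.25 / 0.132 = 1.8939
k* = 1.8939^(1/0.74) ≈ 2.3703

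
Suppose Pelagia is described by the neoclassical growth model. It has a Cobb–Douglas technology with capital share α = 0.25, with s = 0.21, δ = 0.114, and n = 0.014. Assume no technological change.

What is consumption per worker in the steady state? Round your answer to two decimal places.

In steady state, investment equals break-even investment: s·k^α = (n + δ)·k.
Dividing both sides by k: k^(1−α) = s / (n + δ).
k^0.75 = 0.21 / (0.014 + 0.114) = 0.21 / 0.128 = 1.6406
k* = 1.6406^(1/0.75) ≈ 1.9350
y* = (k*)^α = 1.9350^0.25 ≈ 1.1794
c* = (1 − s)·y* = (1 − 0.21) × 1.1794 ≈ 0.9317

c* = 0.93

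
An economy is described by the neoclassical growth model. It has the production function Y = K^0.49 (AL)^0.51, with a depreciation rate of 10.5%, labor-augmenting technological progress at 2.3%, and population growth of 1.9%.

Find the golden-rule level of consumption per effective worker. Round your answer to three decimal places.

At the golden rule, f'(k) = n + g + δ, so α·k^(α−1) = n + g + δ and k_gold = (α/(n + g + δ))^(1/(1−α)).
k_gold = (0.49/0.147)^(1/0.51) = 3.3333^1.9608 ≈ 10.5987
c_gold = f(k_gold) − (n + g + δ)·k_gold = 3.1796 − 0.147×10.5987 ≈ 1.6216

c_gold ≈ 1.622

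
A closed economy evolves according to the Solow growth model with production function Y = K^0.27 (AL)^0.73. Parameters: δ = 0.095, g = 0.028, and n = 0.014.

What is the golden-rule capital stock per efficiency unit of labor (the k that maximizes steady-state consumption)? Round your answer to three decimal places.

k_gold ≈ 2.533

The golden rule sets f'(k) = n + g + δ, i.e. α·k^(α−1) = n + g + δ.
So k^(1−α) = α / (n + g + δ) = 0.27 / 0.137 = 1.9708.
k_gold = 1.9708^(1/0.73) ≈ 2.5329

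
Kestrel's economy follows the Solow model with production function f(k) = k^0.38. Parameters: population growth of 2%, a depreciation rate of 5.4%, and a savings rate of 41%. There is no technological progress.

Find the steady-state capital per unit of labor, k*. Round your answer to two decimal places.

In steady state, investment equals break-even investment: s·k^α = (n + δ)·k.
Rearranging, k^(1−α) = s / (n + δ).
k^0.62 = 0.41 / (0.020 + 0.054) = 0.41 / 0.074 = 5.5405
k* = 5.5405^(1/0.62) ≈ 15.8224

k* = 15.82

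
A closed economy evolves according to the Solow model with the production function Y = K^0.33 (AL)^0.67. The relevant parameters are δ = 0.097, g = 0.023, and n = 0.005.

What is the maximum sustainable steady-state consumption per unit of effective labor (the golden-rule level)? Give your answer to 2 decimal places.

c_gold ≈ 1.08

At the golden rule, f'(k) = n + g + δ, so α·k^(α−1) = n + g + δ and k_gold = (α/(n + g + δ))^(1/(1−α)).
k_gold = (0.33/0.125)^(1/0.67) = 2.6400^1.4925 ≈ 4.2584
c_gold = f(k_gold) − (n + g + δ)·k_gold = 1.6131 − 0.125×4.2584 ≈ 1.0808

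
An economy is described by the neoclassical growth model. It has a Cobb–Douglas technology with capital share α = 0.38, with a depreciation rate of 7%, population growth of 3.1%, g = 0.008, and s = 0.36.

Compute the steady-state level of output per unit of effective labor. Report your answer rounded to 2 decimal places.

In steady state, investment equals break-even investment: s·k^α = (n + g + δ)·k.
Dividing both sides by k: k^(1−α) = s / (n + g + δ).
k^0.62 = 0.36 / (0.031 + 0.008 + 0.070) = 0.36 / 0.109 = 3.3028
k* = 3.3028^(1/0.62) ≈ 6.8692
y* = (k*)^α = 6.8692^0.38 ≈ 2.0798

y* = 2.08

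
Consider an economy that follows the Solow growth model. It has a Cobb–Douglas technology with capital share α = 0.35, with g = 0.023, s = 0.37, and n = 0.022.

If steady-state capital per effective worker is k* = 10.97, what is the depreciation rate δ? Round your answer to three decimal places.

At the steady state, Δk = 0, so s·k^α = (n + g + δ)·k.
So s / (n + g + δ) = (k*)^(1−α) = 10.97^0.65 = 4.7439.
Therefore n + g + δ = s / 4.7439 = 0.37 / 4.7439 = 0.0780, so δ = 0.0780 − 0.045 = 0.0330.

δ ≈ 0.033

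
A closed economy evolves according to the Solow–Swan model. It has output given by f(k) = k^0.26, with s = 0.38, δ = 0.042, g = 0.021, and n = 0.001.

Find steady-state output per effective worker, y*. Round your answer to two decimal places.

In steady state, investment equals break-even investment: s·k^α = (n + g + δ)·k.
Rearranging, k^(1−α) = s / (n + g + δ).
k^0.74 = 0.38 / (0.001 + 0.021 + 0.042) = 0.38 / 0.064 = 5.9375
k* = 5.9375^(1/0.74) ≈ 11.1022
y* = (k*)^α = 11.1022^0.26 ≈ 1.8698

y* ≈ 1.87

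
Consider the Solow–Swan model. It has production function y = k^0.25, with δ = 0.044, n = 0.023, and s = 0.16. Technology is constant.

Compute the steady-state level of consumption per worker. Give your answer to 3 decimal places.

Steady state requires s·f(k) = (n + δ)·k, i.e. s·k^α = (n + δ)·k.
Dividing both sides by k: k^(1−α) = s / (n + δ).
k^0.75 = 0.16 / (0.023 + 0.044) = 0.16 / 0.067 = 2.3881
k* = 2.3881^(1/0.75) ≈ 3.1921
y* = (k*)^α = 3.1921^0.25 ≈ 1.3367
c* = (1 − s)·y* = (1 − 0.16) × 1.3367 ≈ 1.1228

c* ≈ 1.123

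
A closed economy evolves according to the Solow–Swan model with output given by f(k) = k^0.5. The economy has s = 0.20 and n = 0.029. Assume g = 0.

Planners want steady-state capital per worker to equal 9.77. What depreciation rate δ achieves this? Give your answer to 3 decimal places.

δ ≈ 0.035

At the steady state, Δk = 0, so s·k^α = (n + δ)·k.
So s / (n + δ) = (k*)^(1−α) = 9.77^0.5 = 3.1257.
Therefore n + δ = s / 3.1257 = 0.20 / 3.1257 = 0.0640, so δ = 0.0640 − 0.029 = 0.0350.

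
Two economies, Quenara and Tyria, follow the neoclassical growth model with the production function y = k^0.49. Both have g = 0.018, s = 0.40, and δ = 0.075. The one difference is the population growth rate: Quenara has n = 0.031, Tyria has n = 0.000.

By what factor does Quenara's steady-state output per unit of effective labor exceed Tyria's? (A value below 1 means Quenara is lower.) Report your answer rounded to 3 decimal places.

ratio ≈ 0.759

Steady-state y* = [s/(n + g + δ)]^(α/(1−α)), so the ratio is [ (s_Q/(n + g + δ)_Q) / (s_T/(n + g + δ)_T) ]^0.9608.
s_Q/(n + g + δ)_Q = 0.40/0.124 = 3.2258; s_T/(n + g + δ)_T = 0.40/0.093 = 4.3011.
Ratio = (3.2258/4.3011)^0.9608 = 0.7500^0.9608 ≈ 0.7585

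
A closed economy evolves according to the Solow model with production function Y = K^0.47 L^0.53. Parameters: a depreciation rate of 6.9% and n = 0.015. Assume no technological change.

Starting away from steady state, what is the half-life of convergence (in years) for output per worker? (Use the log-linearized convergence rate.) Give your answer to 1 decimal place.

Near the steady state the convergence rate is λ = (1 − α)(n + δ).
λ = (1 − 0.47) × 0.084 = 0.53 × 0.084 = 0.04452
Half-life = ln 2 / λ = 0.6931 / 0.04452 ≈ 15.57 years

about 15.6 years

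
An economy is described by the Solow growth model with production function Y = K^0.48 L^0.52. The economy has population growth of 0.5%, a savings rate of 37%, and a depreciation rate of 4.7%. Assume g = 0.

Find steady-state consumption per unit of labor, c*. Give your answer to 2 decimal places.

c* ≈ 3.85

At the steady state, Δk = 0, so s·k^α = (n + δ)·k.
Dividing both sides by k: k^(1−α) = s / (n + δ).
k^0.52 = 0.37 / (0.005 + 0.047) = 0.37 / 0.052 = 7.1154
k* = 7.1154^(1/0.52) ≈ 43.5356
y* = (k*)^α = 43.5356^0.48 ≈ 6.1185
c* = (1 − s)·y* = (1 − 0.37) × 6.1185 ≈ 3.8547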